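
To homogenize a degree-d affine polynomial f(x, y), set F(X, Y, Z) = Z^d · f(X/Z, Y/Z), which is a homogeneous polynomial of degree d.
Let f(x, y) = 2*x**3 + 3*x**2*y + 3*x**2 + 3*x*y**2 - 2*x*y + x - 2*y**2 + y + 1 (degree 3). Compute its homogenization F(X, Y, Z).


F(X, Y, Z) = 2*X**3 + 3*X**2*Y + 3*X**2*Z + 3*X*Y**2 - 2*X*Y*Z + X*Z**2 - 2*Y**2*Z + Y*Z**2 + Z**3

deg(f) = 3.
Substitute x = X/Z, y = Y/Z into f, then multiply by Z^3.
  monomial 2·x^3·y^0 ↦ 2·X^3·Y^0·Z^0.
  monomial 3·x^2·y^1 ↦ 3·X^2·Y^1·Z^0.
  monomial 3·x^2·y^0 ↦ 3·X^2·Y^0·Z^1.
  monomial 3·x^1·y^2 ↦ 3·X^1·Y^2·Z^0.
  monomial -2·x^1·y^1 ↦ -2·X^1·Y^1·Z^1.
  monomial 1·x^1·y^0 ↦ 1·X^1·Y^0·Z^2.
  monomial -2·x^0·y^2 ↦ -2·X^0·Y^2·Z^1.
  monomial 1·x^0·y^1 ↦ 1·X^0·Y^1·Z^2.
  monomial 1·x^0·y^0 ↦ 1·X^0·Y^0·Z^3.
Collecting: F(X, Y, Z) = 2*X**3 + 3*X**2*Y + 3*X**2*Z + 3*X*Y**2 - 2*X*Y*Z + X*Z**2 - 2*Y**2*Z + Y*Z**2 + Z**3.


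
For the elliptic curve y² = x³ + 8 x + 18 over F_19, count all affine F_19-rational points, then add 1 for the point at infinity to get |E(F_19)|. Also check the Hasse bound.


Affine points = {(2, 2), (2, 17), (4, 0), (6, 4), (6, 15), (8, 9), (8, 10), (13, 1), (13, 18), (14, 9), (14, 10), (15, 6), (15, 13), (16, 9), (16, 10), (18, 3), (18, 16)}; affine count = 17; |E(F_19)| = 18.

Discriminant check: Δ ∝ 4a³ + 27b² = 4·8³ + 27·18² = 4·512 + 27·324 ≡ 4 (mod 19). Nonzero ⇒ E is nonsingular.
For each x ∈ F_19, compute rhs = x³ + 8·x + 18 mod 19, then count y ∈ F_19 with y² ≡ rhs.
  x = 0: rhs = 18, matching y values: none (0 points).
  x = 1: rhs = 8, matching y values: none (0 points).
  x = 2: rhs = 4, matching y values: 2, 17 (2 points).
  x = 3: rhs = 12, matching y values: none (0 points).
  x = 4: rhs = 0, matching y values: 0 (1 points).
  x = 5: rhs = 12, matching y values: none (0 points).
  x = 6: rhs = 16, matching y values: 4, 15 (2 points).
  x = 7: rhs = 18, matching y values: none (0 points).
  x = 8: rhs = 5, matching y values: 9, 10 (2 points).
  x = 9: rhs = 2, matching y values: none (0 points).
  x = 10: rhs = 15, matching y values: none (0 points).
  x = 11: rhs = 12, matching y values: none (0 points).
  x = 12: rhs = 18, matching y values: none (0 points).
  x = 13: rhs = 1, matching y values: 1, 18 (2 points).
  x = 14: rhs = 5, matching y values: 9, 10 (2 points).
  x = 15: rhs = 17, matching y values: 6, 13 (2 points).
  x = 16: rhs = 5, matching y values: 9, 10 (2 points).
  x = 17: rhs = 13, matching y values: none (0 points).
  x = 18: rhs = 9, matching y values: 3, 16 (2 points).
Total affine count: 17.
Full point count |E(F_19)| = 17 + 1 = 18.
Hasse bound: |18 − (19+1)| = |-2| = 2 ≤ 2√19 ≈ 8.7178 ✓.


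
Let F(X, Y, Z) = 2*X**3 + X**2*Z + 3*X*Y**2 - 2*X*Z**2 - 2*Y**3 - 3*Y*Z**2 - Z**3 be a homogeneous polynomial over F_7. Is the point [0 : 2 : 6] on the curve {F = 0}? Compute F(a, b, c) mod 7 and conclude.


F(0,2,6) ≡ 0 (mod 7); P is on the curve.

Evaluate F(0, 2, 6) term-by-term (mod 7).
  2*X**3 ↦ 2·0·1·1 = 0
  X**2*Z ↦ 1·0·1·6 = 0
  3*X*Y**2 ↦ 3·0·4·1 = 0
  -2*X*Z**2 ↦ -2·0·1·36 = 0
  -2*Y**3 ↦ -2·1·8·1 = -16
  -3*Y*Z**2 ↦ -3·1·2·36 = -216
  -Z**3 ↦ -1·1·1·216 = -216
Sum: F(0, 2, 6) = (0) + (0) + (0) + (0) + (-16) + (-216) + (-216) = -448.
Reducing mod 7: -448 ≡ 0 (mod 7).
Since F(a, b, c) ≡ 0 (mod 7), P lies on the curve.


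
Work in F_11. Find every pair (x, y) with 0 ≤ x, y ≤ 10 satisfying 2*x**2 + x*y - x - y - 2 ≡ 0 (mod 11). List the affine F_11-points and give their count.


Affine F_11-points: {(0, 9), (2, 7), (3, 10), (4, 6), (5, 3), (6, 7), (7, 9), (8, 2), (9, 10), (10, 6)}; count = 10.

For each of the 121 pairs (x, y) ∈ F_11², evaluate f(x, y) mod 11. Record the zeros.
  x = 0: [0↦9, 1↦8, 2↦7, 3↦6, 4↦5, 5↦4, 6↦3, 7↦2, 8↦1, 9↦0, 10↦10]  zeros at y ∈ {9}
  x = 1: [0↦10, 1↦10, 2↦10, 3↦10, 4↦10, 5↦10, 6↦10, 7↦10, 8↦10, 9↦10, 10↦10]  zeros at y ∈ ∅
  x = 2: [0↦4, 1↦5, 2↦6, 3↦7, 4↦8, 5↦9, 6↦10, 7↦0, 8↦1, 9↦2, 10↦3]  zeros at y ∈ {7}
  x = 3: [0↦2, 1↦4, 2↦6, 3↦8, 4↦10, 5↦1, 6↦3, 7↦5, 8↦7, 9↦9, 10↦0]  zeros at y ∈ {10}
  x = 4: [0↦4, 1↦7, 2↦10, 3↦2, 4↦5, 5↦8, 6↦0, 7↦3, 8↦6, 9↦9, 10↦1]  zeros at y ∈ {6}
  x = 5: [0↦10, 1↦3, 2↦7, 3↦0, 4↦4, 5↦8, 6↦1, 7↦5, 8↦9, 9↦2, 10↦6]  zeros at y ∈ {3}
  x = 6: [0↦9, 1↦3, 2↦8, 3↦2, 4↦7, 5↦1, 6↦6, 7↦0, 8↦5, 9↦10, 10↦4]  zeros at y ∈ {7}
  x = 7: [0↦1, 1↦7, 2↦2, 3↦8, 4↦3, 5↦9, 6↦4, 7↦10, 8↦5, 9↦0, 10↦6]  zeros at y ∈ {9}
  x = 8: [0↦8, 1↦4, 2↦0, 3↦7, 4↦3, 5↦10, 6↦6, 7↦2, 8↦9, 9↦5, 10↦1]  zeros at y ∈ {2}
  x = 9: [0↦8, 1↦5, 2↦2, 3↦10, 4↦7, 5↦4, 6↦1, 7↦9, 8↦6, 9↦3, 10↦0]  zeros at y ∈ {10}
  x = 10: [0↦1, 1↦10, 2↦8, 3↦6, 4↦4, 5↦2, 6↦0, 7↦9, 8↦7, 9↦5, 10↦3]  zeros at y ∈ {6}
Collecting zeros: affine points = {(0, 9), (2, 7), (3, 10), (4, 6), (5, 3), (6, 7), (7, 9), (8, 2), (9, 10), (10, 6)}.
Total count |C(F_11)_aff| = 10.


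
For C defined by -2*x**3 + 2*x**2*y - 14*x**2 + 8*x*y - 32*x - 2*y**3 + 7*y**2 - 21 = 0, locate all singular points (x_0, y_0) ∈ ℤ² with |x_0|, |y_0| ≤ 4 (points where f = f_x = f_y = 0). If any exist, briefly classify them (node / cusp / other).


Singular points: {(-2, 1)}; classification: cusp.

Compute partial derivatives:
  f_x = -6*x**2 + 4*x*y - 28*x + 8*y - 32.
  f_y = 2*x**2 + 8*x - 6*y**2 + 14*y.
Scan x_0 ∈ {−4, ..., 4}. For each x_0, f_y(x_0, y) is a polynomial in y; find its integer roots y ∈ {−4, ..., 4}, then test f_x and f at those candidates.
  x = -4: f_y(-4, y) = -6*y**2 + 14*y; vanishes at y ∈ {0}. (-4, 0): f_x = -16 ≠ 0.
  x = -3: f_y(-3, y) = -6*y**2 + 14*y - 6; no integer root y with |y| ≤ 4.
  x = -2: f_y(-2, y) = -6*y**2 + 14*y - 8; vanishes at y ∈ {1}. (-2, 1): f_x = 0, f = 0 — SINGULAR.
  x = -1: f_y(-1, y) = -6*y**2 + 14*y - 6; no integer root y with |y| ≤ 4.
  x = 0: f_y(0, y) = -6*y**2 + 14*y; vanishes at y ∈ {0}. (0, 0): f_x = -32 ≠ 0.
  x = 1: f_y(1, y) = -6*y**2 + 14*y + 10; no integer root y with |y| ≤ 4.
  x = 2: f_y(2, y) = -6*y**2 + 14*y + 24; no integer root y with |y| ≤ 4.
  x = 3: f_y(3, y) = -6*y**2 + 14*y + 42; no integer root y with |y| ≤ 4.
  x = 4: f_y(4, y) = -6*y**2 + 14*y + 64; no integer root y with |y| ≤ 4.
Only singular point on the grid: (-2, 1).
Classify: substitute x = -2 + u, y = 1 + v and expand: f = -2*u**3 + 2*u**2*v - 2*v**3 + v**2.
No constant or linear terms (consistent with a singular point). Quadratic part: v**2. Cubic part: -2*u**3 + 2*u**2*v - 2*v**3.
The quadratic part v**2 is a perfect square, so there is a single (double) tangent line v = 0, i.e. y = 1. Restricting the cubic part to that line (v = 0) leaves -2*u**3 ≠ 0, so f is not divisible by v and the branch is v² ≈ 2*u**3 to lowest order — this is a cusp.
Classification: cusp.


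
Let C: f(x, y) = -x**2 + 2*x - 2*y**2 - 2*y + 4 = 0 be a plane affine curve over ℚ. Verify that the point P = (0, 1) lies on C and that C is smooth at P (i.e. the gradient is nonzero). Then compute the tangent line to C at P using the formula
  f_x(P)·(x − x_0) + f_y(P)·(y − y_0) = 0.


Tangent line at P: 2*x - 6*y + 6 = 0.

Step 1: f(0, 1) = 0, so P lies on C.
Step 2: partial derivatives
  f_x(x, y) = 2 - 2*x, f_y(x, y) = -4*y - 2.
  f_x(P) = 2, f_y(P) = -6 (gradient nonzero, so P is smooth).
Step 3: tangent line at P: 2·(x − 0) + -6·(y − 1) = 0.
Expanding: 2*x - 6*y + 6 = 0.


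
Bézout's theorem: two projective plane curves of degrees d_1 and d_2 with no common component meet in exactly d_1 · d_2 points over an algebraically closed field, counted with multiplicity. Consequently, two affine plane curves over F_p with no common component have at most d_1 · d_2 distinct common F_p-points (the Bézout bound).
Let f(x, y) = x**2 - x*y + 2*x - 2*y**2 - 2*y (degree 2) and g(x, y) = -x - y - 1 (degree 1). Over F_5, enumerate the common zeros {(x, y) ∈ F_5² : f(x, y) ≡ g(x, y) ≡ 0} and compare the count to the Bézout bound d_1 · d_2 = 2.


Common zeros: {(0, 4)}; count = 1; Bézout bound = 2.

deg(f) = 2, deg(g) = 1, so Bézout bound = 2.
Scan x ∈ F_5. For each x, list the y ∈ F_5 with f(x, y) ≡ 0 and those with g(x, y) ≡ 0 (mod 5); the common zeros in that column are the intersection.
  x = 0: f ≡ 0 at y ∈ {0, 4}; g ≡ 0 at y ∈ {4}; common: {4}.
  x = 1: f ≡ 0 at y ∈ ∅; g ≡ 0 at y ∈ {3}; common: ∅.
  x = 2: f ≡ 0 at y ∈ {4}; g ≡ 0 at y ∈ {2}; common: ∅.
  x = 3: f ≡ 0 at y ∈ {0}; g ≡ 0 at y ∈ {1}; common: ∅.
  x = 4: f ≡ 0 at y ∈ ∅; g ≡ 0 at y ∈ {0}; common: ∅.
Collecting: common zeros = {(0, 4)}, so the count is 1.
Comparison with the Bézout bound: 1 ≤ 2 = deg(f)·deg(g), as expected for curves with no common component (the affine F_5-count falls short of the bound because intersections may lie at infinity, over extension fields, or carry multiplicity).


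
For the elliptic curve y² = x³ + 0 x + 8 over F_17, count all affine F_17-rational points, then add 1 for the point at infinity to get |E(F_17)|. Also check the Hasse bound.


Affine points = {(0, 5), (0, 12), (1, 3), (1, 14), (2, 4), (2, 13), (3, 1), (3, 16), (4, 2), (4, 15), (11, 8), (11, 9), (12, 6), (12, 11), (14, 7), (14, 10), (15, 0)}; affine count = 17; |E(F_17)| = 18.

Discriminant check: Δ ∝ 4a³ + 27b² = 4·0³ + 27·8² = 4·0 + 27·64 ≡ 11 (mod 17). Nonzero ⇒ E is nonsingular.
For each x ∈ F_17, compute rhs = x³ + 0·x + 8 mod 17, then count y ∈ F_17 with y² ≡ rhs.
  x = 0: rhs = 8, matching y values: 5, 12 (2 points).
  x = 1: rhs = 9, matching y values: 3, 14 (2 points).
  x = 2: rhs = 16, matching y values: 4, 13 (2 points).
  x = 3: rhs = 1, matching y values: 1, 16 (2 points).
  x = 4: rhs = 4, matching y values: 2, 15 (2 points).
  x = 5: rhs = 14, matching y values: none (0 points).
  x = 6: rhs = 3, matching y values: none (0 points).
  x = 7: rhs = 11, matching y values: none (0 points).
  x = 8: rhs = 10, matching y values: none (0 points).
  x = 9: rhs = 6, matching y values: none (0 points).
  x = 10: rhs = 5, matching y values: none (0 points).
  x = 11: rhs = 13, matching y values: 8, 9 (2 points).
  x = 12: rhs = 2, matching y values: 6, 11 (2 points).
  x = 13: rhs = 12, matching y values: none (0 points).
  x = 14: rhs = 15, matching y values: 7, 10 (2 points).
  x = 15: rhs = 0, matching y values: 0 (1 points).
  x = 16: rhs = 7, matching y values: none (0 points).
Total affine count: 17.
Full point count |E(F_17)| = 17 + 1 = 18.
Hasse bound: |18 − (17+1)| = |0| = 0 ≤ 2√17 ≈ 8.2462 ✓.


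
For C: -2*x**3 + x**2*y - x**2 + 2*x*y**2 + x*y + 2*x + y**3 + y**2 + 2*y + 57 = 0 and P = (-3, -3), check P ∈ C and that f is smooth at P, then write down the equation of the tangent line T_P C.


Tangent line at P: -13*x + 65*y + 156 = 0.

Step 1: f(-3, -3) = 0, so P lies on C.
Step 2: partial derivatives
  f_x(x, y) = -6*x**2 + 2*x*y - 2*x + 2*y**2 + y + 2, f_y(x, y) = x**2 + 4*x*y + x + 3*y**2 + 2*y + 2.
  f_x(P) = -13, f_y(P) = 65 (gradient nonzero, so P is smooth).
Step 3: tangent line at P: -13·(x − -3) + 65·(y − -3) = 0.
Expanding: -13*x + 65*y + 156 = 0.


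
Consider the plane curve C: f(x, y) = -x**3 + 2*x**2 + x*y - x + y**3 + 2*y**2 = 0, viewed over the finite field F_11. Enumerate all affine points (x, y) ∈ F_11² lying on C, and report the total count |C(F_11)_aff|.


Affine F_11-points: {(0, 0), (0, 9), (1, 0), (1, 10), (4, 9), (5, 7), (6, 5), (7, 1), (8, 4), (9, 9), (10, 6)}; count = 11.

For each of the 121 pairs (x, y) ∈ F_11², evaluate f(x, y) mod 11. Record the zeros.
  x = 0: [0↦0, 1↦3, 2↦5, 3↦1, 4↦8, 5↦10, 6↦2, 7↦1, 8↦2, 9↦0, 10↦1]  zeros at y ∈ {0, 9}
  x = 1: [0↦0, 1↦4, 2↦7, 3↦4, 4↦1, 5↦4, 6↦8, 7↦8, 8↦10, 9↦9, 10↦0]  zeros at y ∈ {0, 10}
  x = 2: [0↦9, 1↦3, 2↦7, 3↦5, 4↦3, 5↦7, 6↦1, 7↦2, 8↦5, 9↦5, 10↦8]  zeros at y ∈ ∅
  x = 3: [0↦10, 1↦5, 2↦10, 3↦9, 4↦8, 5↦2, 6↦8, 7↦10, 8↦3, 9↦4, 10↦8]  zeros at y ∈ ∅
  x = 4: [0↦8, 1↦4, 2↦10, 3↦10, 4↦10, 5↦5, 6↦1, 7↦4, 8↦9, 9↦0, 10↦5]  zeros at y ∈ {9}
  x = 5: [0↦8, 1↦5, 2↦1, 3↦2, 4↦3, 5↦10, 6↦7, 7↦0, 8↦6, 9↦9, 10↦4]  zeros at y ∈ {7}
  x = 6: [0↦4, 1↦2, 2↦10, 3↦1, 4↦3, 5↦0, 6↦9, 7↦3, 8↦10, 9↦3, 10↦10]  zeros at y ∈ {5}
  x = 7: [0↦1, 1↦0, 2↦9, 3↦1, 4↦4, 5↦2, 6↦1, 7↦7, 8↦4, 9↦9, 10↦6]  zeros at y ∈ {1}
  x = 8: [0↦4, 1↦4, 2↦3, 3↦7, 4↦0, 5↦10, 6↦10, 7↦6, 8↦4, 9↦10, 10↦8]  zeros at y ∈ {4}
  x = 9: [0↦7, 1↦8, 2↦8, 3↦2, 4↦7, 5↦7, 6↦8, 7↦5, 8↦4, 9↦0, 10↦10]  zeros at y ∈ {9}
  x = 10: [0↦4, 1↦6, 2↦7, 3↦2, 4↦8, 5↦9, 6↦0, 7↦9, 8↦9, 9↦6, 10↦6]  zeros at y ∈ {6}
Collecting zeros: affine points = {(0, 0), (0, 9), (1, 0), (1, 10), (4, 9), (5, 7), (6, 5), (7, 1), (8, 4), (9, 9), (10, 6)}.
Total count |C(F_11)_aff| = 11.


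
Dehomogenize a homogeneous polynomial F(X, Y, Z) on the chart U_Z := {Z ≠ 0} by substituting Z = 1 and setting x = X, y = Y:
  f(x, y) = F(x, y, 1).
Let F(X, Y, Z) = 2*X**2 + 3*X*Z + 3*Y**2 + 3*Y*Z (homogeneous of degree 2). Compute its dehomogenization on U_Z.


f(x, y) = 2*x**2 + 3*x + 3*y**2 + 3*y

On U_Z we set Z = 1. Each monomial c·X^i·Y^j·Z^k in F becomes c·x^i·y^j·1^k = c·x^i·y^j.
Substituting Z = 1: F(X, Y, 1) = 2*x**2 + 3*x + 3*y**2 + 3*y.
Note: deg(f) ≤ deg(F) = 2; strict inequality happens when F is divisible by Z (lost terms).


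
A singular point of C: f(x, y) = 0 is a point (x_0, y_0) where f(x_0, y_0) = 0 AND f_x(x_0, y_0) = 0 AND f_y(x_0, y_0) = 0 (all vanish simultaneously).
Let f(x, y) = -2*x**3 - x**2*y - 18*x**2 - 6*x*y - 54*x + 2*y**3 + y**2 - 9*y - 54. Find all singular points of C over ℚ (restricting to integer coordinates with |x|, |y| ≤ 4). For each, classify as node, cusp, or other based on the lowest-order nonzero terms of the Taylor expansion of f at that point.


Singular points: {(-3, 0)}; classification: cusp.

Compute partial derivatives:
  f_x = -6*x**2 - 2*x*y - 36*x - 6*y - 54.
  f_y = -x**2 - 6*x + 6*y**2 + 2*y - 9.
Scan x_0 ∈ {−4, ..., 4}. For each x_0, f_y(x_0, y) is a polynomial in y; find its integer roots y ∈ {−4, ..., 4}, then test f_x and f at those candidates.
  x = -4: f_y(-4, y) = 6*y**2 + 2*y - 1; no integer root y with |y| ≤ 4.
  x = -3: f_y(-3, y) = 6*y**2 + 2*y; vanishes at y ∈ {0}. (-3, 0): f_x = 0, f = 0 — SINGULAR.
  x = -2: f_y(-2, y) = 6*y**2 + 2*y - 1; no integer root y with |y| ≤ 4.
  x = -1: f_y(-1, y) = 6*y**2 + 2*y - 4; vanishes at y ∈ {-1}. (-1, -1): f_x = -20 ≠ 0.
  x = 0: f_y(0, y) = 6*y**2 + 2*y - 9; no integer root y with |y| ≤ 4.
  x = 1: f_y(1, y) = 6*y**2 + 2*y - 16; no integer root y with |y| ≤ 4.
  x = 2: f_y(2, y) = 6*y**2 + 2*y - 25; no integer root y with |y| ≤ 4.
  x = 3: f_y(3, y) = 6*y**2 + 2*y - 36; no integer root y with |y| ≤ 4.
  x = 4: f_y(4, y) = 6*y**2 + 2*y - 49; no integer root y with |y| ≤ 4.
Only singular point on the grid: (-3, 0).
Classify: substitute x = -3 + u, y = 0 + v and expand: f = -2*u**3 - u**2*v + 2*v**3 + v**2.
No constant or linear terms (consistent with a singular point). Quadratic part: v**2. Cubic part: -2*u**3 - u**2*v + 2*v**3.
The quadratic part v**2 is a perfect square, so there is a single (double) tangent line v = 0, i.e. y = 0. Restricting the cubic part to that line (v = 0) leaves -2*u**3 ≠ 0, so f is not divisible by v and the branch is v² ≈ 2*u**3 to lowest order — this is a cusp.
Classification: cusp.


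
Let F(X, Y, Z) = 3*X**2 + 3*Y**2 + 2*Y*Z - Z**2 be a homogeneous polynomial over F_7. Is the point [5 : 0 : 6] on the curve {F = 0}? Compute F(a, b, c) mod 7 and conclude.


F(5,0,6) ≡ 4 (mod 7); P is NOT on the curve.

Evaluate F(5, 0, 6) term-by-term (mod 7).
  3*X**2 ↦ 3·25·1·1 = 75
  3*Y**2 ↦ 3·1·0·1 = 0
  2*Y*Z ↦ 2·1·0·6 = 0
  -Z**2 ↦ -1·1·1·36 = -36
Sum: F(5, 0, 6) = (75) + (0) + (0) + (-36) = 39.
Reducing mod 7: 39 ≡ 4 (mod 7).
Since F(a, b, c) ≡ 4 ≠ 0 (mod 7), P does NOT lie on the curve.


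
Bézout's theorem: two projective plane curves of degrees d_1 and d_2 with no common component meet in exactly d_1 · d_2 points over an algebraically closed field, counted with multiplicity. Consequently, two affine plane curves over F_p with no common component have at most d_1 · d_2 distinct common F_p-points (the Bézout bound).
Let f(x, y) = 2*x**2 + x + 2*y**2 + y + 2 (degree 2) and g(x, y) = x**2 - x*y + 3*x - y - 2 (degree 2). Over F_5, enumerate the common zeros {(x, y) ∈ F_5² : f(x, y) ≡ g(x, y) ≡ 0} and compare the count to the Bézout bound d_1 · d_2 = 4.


Common zeros: {(2, 1)}; count = 1; Bézout bound = 4.

deg(f) = 2, deg(g) = 2, so Bézout bound = 4.
Scan x ∈ F_5. For each x, list the y ∈ F_5 with f(x, y) ≡ 0 and those with g(x, y) ≡ 0 (mod 5); the common zeros in that column are the intersection.
  x = 0: f ≡ 0 at y ∈ {1}; g ≡ 0 at y ∈ {3}; common: ∅.
  x = 1: f ≡ 0 at y ∈ {0, 2}; g ≡ 0 at y ∈ {1}; common: ∅.
  x = 2: f ≡ 0 at y ∈ {1}; g ≡ 0 at y ∈ {1}; common: {1}.
  x = 3: f ≡ 0 at y ∈ ∅; g ≡ 0 at y ∈ {4}; common: ∅.
  x = 4: f ≡ 0 at y ∈ ∅; g ≡ 0 at y ∈ ∅; common: ∅.
Collecting: common zeros = {(2, 1)}, so the count is 1.
Comparison with the Bézout bound: 1 ≤ 4 = deg(f)·deg(g), as expected for curves with no common component (the affine F_5-count falls short of the bound because intersections may lie at infinity, over extension fields, or carry multiplicity).


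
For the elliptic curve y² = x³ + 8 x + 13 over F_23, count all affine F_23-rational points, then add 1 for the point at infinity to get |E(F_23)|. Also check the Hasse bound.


Affine points = {(0, 6), (0, 17), (3, 8), (3, 15), (6, 1), (6, 22), (9, 3), (9, 20), (10, 9), (10, 14), (11, 11), (11, 12), (15, 9), (15, 14), (17, 5), (17, 18), (18, 3), (18, 20), (19, 3), (19, 20), (20, 10), (20, 13), (21, 9), (21, 14), (22, 2), (22, 21)}; affine count = 26; |E(F_23)| = 27.

Discriminant check: Δ ∝ 4a³ + 27b² = 4·8³ + 27·13² = 4·512 + 27·169 ≡ 10 (mod 23). Nonzero ⇒ E is nonsingular.
For each x ∈ F_23, compute rhs = x³ + 8·x + 13 mod 23, then count y ∈ F_23 with y² ≡ rhs.
  x = 0: rhs = 13, matching y values: 6, 17 (2 points).
  x = 1: rhs = 22, matching y values: none (0 points).
  x = 2: rhs = 14, matching y values: none (0 points).
  x = 3: rhs = 18, matching y values: 8, 15 (2 points).
  x = 4: rhs = 17, matching y values: none (0 points).
  x = 5: rhs = 17, matching y values: none (0 points).
  x = 6: rhs = 1, matching y values: 1, 22 (2 points).
  x = 7: rhs = 21, matching y values: none (0 points).
  x = 8: rhs = 14, matching y values: none (0 points).
  x = 9: rhs = 9, matching y values: 3, 20 (2 points).
  x = 10: rhs = 12, matching y values: 9, 14 (2 points).
  x = 11: rhs = 6, matching y values: 11, 12 (2 points).
  x = 12: rhs = 20, matching y values: none (0 points).
  x = 13: rhs = 14, matching y values: none (0 points).
  x = 14: rhs = 17, matching y values: none (0 points).
  x = 15: rhs = 12, matching y values: 9, 14 (2 points).
  x = 16: rhs = 5, matching y values: none (0 points).
  x = 17: rhs = 2, matching y values: 5, 18 (2 points).
  x = 18: rhs = 9, matching y values: 3, 20 (2 points).
  x = 19: rhs = 9, matching y values: 3, 20 (2 points).
  x = 20: rhs = 8, matching y values: 10, 13 (2 points).
  x = 21: rhs = 12, matching y values: 9, 14 (2 points).
  x = 22: rhs = 4, matching y values: 2, 21 (2 points).
Total affine count: 26.
Full point count |E(F_23)| = 26 + 1 = 27.
Hasse bound: |27 − (23+1)| = |3| = 3 ≤ 2√23 ≈ 9.5917 ✓.


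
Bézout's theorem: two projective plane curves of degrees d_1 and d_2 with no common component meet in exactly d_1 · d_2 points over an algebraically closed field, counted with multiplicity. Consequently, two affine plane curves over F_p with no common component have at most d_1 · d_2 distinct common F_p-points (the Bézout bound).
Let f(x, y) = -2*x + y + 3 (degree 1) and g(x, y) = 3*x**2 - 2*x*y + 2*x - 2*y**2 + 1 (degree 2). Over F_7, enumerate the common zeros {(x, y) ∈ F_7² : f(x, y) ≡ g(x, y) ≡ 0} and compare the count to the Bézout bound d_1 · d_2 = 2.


Common zeros: ∅; count = 0; Bézout bound = 2.

deg(f) = 1, deg(g) = 2, so Bézout bound = 2.
Scan x ∈ F_7. For each x, list the y ∈ F_7 with f(x, y) ≡ 0 and those with g(x, y) ≡ 0 (mod 7); the common zeros in that column are the intersection.
  x = 0: f ≡ 0 at y ∈ {4}; g ≡ 0 at y ∈ {2, 5}; common: ∅.
  x = 1: f ≡ 0 at y ∈ {6}; g ≡ 0 at y ∈ ∅; common: ∅.
  x = 2: f ≡ 0 at y ∈ {1}; g ≡ 0 at y ∈ ∅; common: ∅.
  x = 3: f ≡ 0 at y ∈ {3}; g ≡ 0 at y ∈ {2}; common: ∅.
  x = 4: f ≡ 0 at y ∈ {5}; g ≡ 0 at y ∈ {4, 6}; common: ∅.
  x = 5: f ≡ 0 at y ∈ {0}; g ≡ 0 at y ∈ {4, 5}; common: ∅.
  x = 6: f ≡ 0 at y ∈ {2}; g ≡ 0 at y ∈ ∅; common: ∅.
Collecting: common zeros = ∅, so the count is 0.
Comparison with the Bézout bound: 0 ≤ 2 = deg(f)·deg(g), as expected for curves with no common component (the affine F_7-count falls short of the bound because intersections may lie at infinity, over extension fields, or carry multiplicity).


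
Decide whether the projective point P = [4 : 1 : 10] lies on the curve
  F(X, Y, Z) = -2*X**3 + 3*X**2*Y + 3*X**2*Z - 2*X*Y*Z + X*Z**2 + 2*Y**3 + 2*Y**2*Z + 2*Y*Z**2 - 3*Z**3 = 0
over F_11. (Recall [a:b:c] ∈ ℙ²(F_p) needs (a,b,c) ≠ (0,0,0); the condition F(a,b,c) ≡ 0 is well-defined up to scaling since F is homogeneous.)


F(4,1,10) ≡ 10 (mod 11); P is NOT on the curve.

Evaluate F(4, 1, 10) term-by-term (mod 11).
  -2*X**3 ↦ -2·64·1·1 = -128
  3*X**2*Y ↦ 3·16·1·1 = 48
  3*X**2*Z ↦ 3·16·1·10 = 480
  -2*X*Y*Z ↦ -2·4·1·10 = -80
  X*Z**2 ↦ 1·4·1·100 = 400
  2*Y**3 ↦ 2·1·1·1 = 2
  2*Y**2*Z ↦ 2·1·1·10 = 20
  2*Y*Z**2 ↦ 2·1·1·100 = 200
  -3*Z**3 ↦ -3·1·1·1000 = -3000
Sum: F(4, 1, 10) = (-128) + (48) + (480) + (-80) + (400) + (2) + (20) + (200) + (-3000) = -2058.
Reducing mod 11: -2058 ≡ 10 (mod 11).
Since F(a, b, c) ≡ 10 ≠ 0 (mod 11), P does NOT lie on the curve.


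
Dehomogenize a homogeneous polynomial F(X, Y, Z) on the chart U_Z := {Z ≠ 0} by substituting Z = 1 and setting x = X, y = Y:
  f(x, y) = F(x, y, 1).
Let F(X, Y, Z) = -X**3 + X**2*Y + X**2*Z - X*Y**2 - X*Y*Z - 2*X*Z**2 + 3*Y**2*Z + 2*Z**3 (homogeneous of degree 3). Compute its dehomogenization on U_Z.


f(x, y) = -x**3 + x**2*y + x**2 - x*y**2 - x*y - 2*x + 3*y**2 + 2

On U_Z we set Z = 1. Each monomial c·X^i·Y^j·Z^k in F becomes c·x^i·y^j·1^k = c·x^i·y^j.
Substituting Z = 1: F(X, Y, 1) = -x**3 + x**2*y + x**2 - x*y**2 - x*y - 2*x + 3*y**2 + 2.
Note: deg(f) ≤ deg(F) = 3; strict inequality happens when F is divisible by Z (lost terms).


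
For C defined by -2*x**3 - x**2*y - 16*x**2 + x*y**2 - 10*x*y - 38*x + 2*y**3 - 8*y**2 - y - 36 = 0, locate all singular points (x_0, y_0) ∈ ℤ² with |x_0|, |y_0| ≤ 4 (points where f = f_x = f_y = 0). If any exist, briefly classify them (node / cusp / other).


Singular points: {(-3, 2)}; classification: cusp.

Compute partial derivatives:
  f_x = -6*x**2 - 2*x*y - 32*x + y**2 - 10*y - 38.
  f_y = -x**2 + 2*x*y - 10*x + 6*y**2 - 16*y - 1.
Scan x_0 ∈ {−4, ..., 4}. For each x_0, f_y(x_0, y) is a polynomial in y; find its integer roots y ∈ {−4, ..., 4}, then test f_x and f at those candidates.
  x = -4: f_y(-4, y) = 6*y**2 - 24*y + 23; no integer root y with |y| ≤ 4.
  x = -3: f_y(-3, y) = 6*y**2 - 22*y + 20; vanishes at y ∈ {2}. (-3, 2): f_x = 0, f = 0 — SINGULAR.
  x = -2: f_y(-2, y) = 6*y**2 - 20*y + 15; no integer root y with |y| ≤ 4.
  x = -1: f_y(-1, y) = 6*y**2 - 18*y + 8; no integer root y with |y| ≤ 4.
  x = 0: f_y(0, y) = 6*y**2 - 16*y - 1; no integer root y with |y| ≤ 4.
  x = 1: f_y(1, y) = 6*y**2 - 14*y - 12; vanishes at y ∈ {3}. (1, 3): f_x = -103 ≠ 0.
  x = 2: f_y(2, y) = 6*y**2 - 12*y - 25; no integer root y with |y| ≤ 4.
  x = 3: f_y(3, y) = 6*y**2 - 10*y - 40; no integer root y with |y| ≤ 4.
  x = 4: f_y(4, y) = 6*y**2 - 8*y - 57; no integer root y with |y| ≤ 4.
Only singular point on the grid: (-3, 2).
Classify: substitute x = -3 + u, y = 2 + v and expand: f = -2*u**3 - u**2*v + u*v**2 + 2*v**3 + v**2.
No constant or linear terms (consistent with a singular point). Quadratic part: v**2. Cubic part: -2*u**3 - u**2*v + u*v**2 + 2*v**3.
The quadratic part v**2 is a perfect square, so there is a single (double) tangent line v = 0, i.e. y = 2. Restricting the cubic part to that line (v = 0) leaves -2*u**3 ≠ 0, so f is not divisible by v and the branch is v² ≈ 2*u**3 to lowest order — this is a cusp.
Classification: cusp.


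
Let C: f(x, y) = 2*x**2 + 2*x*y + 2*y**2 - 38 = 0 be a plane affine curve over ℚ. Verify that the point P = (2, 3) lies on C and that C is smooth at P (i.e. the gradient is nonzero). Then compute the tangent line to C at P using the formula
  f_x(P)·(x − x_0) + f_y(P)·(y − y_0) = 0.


Tangent line at P: 14*x + 16*y - 76 = 0.

Step 1: f(2, 3) = 0, so P lies on C.
Step 2: partial derivatives
  f_x(x, y) = 4*x + 2*y, f_y(x, y) = 2*x + 4*y.
  f_x(P) = 14, f_y(P) = 16 (gradient nonzero, so P is smooth).
Step 3: tangent line at P: 14·(x − 2) + 16·(y − 3) = 0.
Expanding: 14*x + 16*y - 76 = 0.


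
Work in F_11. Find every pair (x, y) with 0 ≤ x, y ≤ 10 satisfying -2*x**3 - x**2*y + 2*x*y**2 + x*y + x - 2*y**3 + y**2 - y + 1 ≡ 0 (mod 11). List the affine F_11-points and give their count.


Affine F_11-points: {(1, 0), (1, 1), (1, 6), (3, 8), (4, 10), (6, 2), (7, 3), (8, 6), (9, 9), (10, 4), (10, 6)}; count = 11.

For each of the 121 pairs (x, y) ∈ F_11², evaluate f(x, y) mod 11. Record the zeros.
  x = 0: [0↦1, 1↦10, 2↦9, 3↦8, 4↦6, 5↦2, 6↦6, 7↦6, 8↦1, 9↦1, 10↦5]  zeros at y ∈ ∅
  x = 1: [0↦0, 1↦0, 2↦5, 3↦3, 4↦4, 5↦7, 6↦0, 7↦4, 8↦7, 9↦8, 10↦6]  zeros at y ∈ {0, 1, 6}
  x = 2: [0↦9, 1↦9, 2↦7, 3↦2, 4↦4, 5↦1, 6↦3, 7↦9, 8↦7, 9↦7, 10↦8]  zeros at y ∈ ∅
  x = 3: [0↦5, 1↦3, 2↦3, 3↦4, 4↦5, 5↦5, 6↦3, 7↦9, 8↦0, 9↦8, 10↦10]  zeros at y ∈ {8}
  x = 4: [0↦9, 1↦3, 2↦3, 3↦8, 4↦6, 5↦7, 6↦10, 7↦3, 8↦7, 9↦10, 10↦0]  zeros at y ∈ {10}
  x = 5: [0↦9, 1↦8, 2↦6, 3↦2, 4↦6, 5↦6, 6↦1, 7↦1, 8↦5, 9↦1, 10↦10]  zeros at y ∈ ∅
  x = 6: [0↦4, 1↦6, 2↦0, 3↦7, 4↦4, 5↦1, 6↦8, 7↦2, 8↦4, 9↦2, 10↦6]  zeros at y ∈ {2}
  x = 7: [0↦4, 1↦7, 2↦6, 3↦0, 4↦10, 5↦2, 6↦8, 7↦5, 8↦3, 9↦1, 10↦9]  zeros at y ∈ {3}
  x = 8: [0↦8, 1↦10, 2↦1, 3↦2, 4↦1, 5↦8, 6↦0, 7↦9, 8↦1, 9↦8, 10↦7]  zeros at y ∈ {6}
  x = 9: [0↦4, 1↦3, 2↦6, 3↦1, 4↦9, 5↦7, 6↦5, 7↦2, 8↦8, 9↦0, 10↦10]  zeros at y ∈ {9}
  x = 10: [0↦2, 1↦7, 2↦9, 3↦7, 4↦0, 5↦9, 6↦0, 7↦5, 8↦1, 9↦9, 10↦6]  zeros at y ∈ {4, 6}
Collecting zeros: affine points = {(1, 0), (1, 1), (1, 6), (3, 8), (4, 10), (6, 2), (7, 3), (8, 6), (9, 9), (10, 4), (10, 6)}.
Total count |C(F_11)_aff| = 11.


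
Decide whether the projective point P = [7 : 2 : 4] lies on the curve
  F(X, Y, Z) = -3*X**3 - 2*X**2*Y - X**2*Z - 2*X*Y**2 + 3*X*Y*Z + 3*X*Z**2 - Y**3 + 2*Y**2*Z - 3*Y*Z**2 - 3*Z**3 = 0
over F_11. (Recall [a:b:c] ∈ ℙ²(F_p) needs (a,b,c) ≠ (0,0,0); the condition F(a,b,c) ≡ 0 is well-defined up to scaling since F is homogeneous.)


F(7,2,4) ≡ 6 (mod 11); P is NOT on the curve.

Evaluate F(7, 2, 4) term-by-term (mod 11).
  -3*X**3 ↦ -3·343·1·1 = -1029
  -2*X**2*Y ↦ -2·49·2·1 = -196
  -X**2*Z ↦ -1·49·1·4 = -196
  -2*X*Y**2 ↦ -2·7·4·1 = -56
  3*X*Y*Z ↦ 3·7·2·4 = 168
  3*X*Z**2 ↦ 3·7·1·16 = 336
  -Y**3 ↦ -1·1·8·1 = -8
  2*Y**2*Z ↦ 2·1·4·4 = 32
  -3*Y*Z**2 ↦ -3·1·2·16 = -96
  -3*Z**3 ↦ -3·1·1·64 = -192
Sum: F(7, 2, 4) = (-1029) + (-196) + (-196) + (-56) + (168) + (336) + (-8) + (32) + (-96) + (-192) = -1237.
Reducing mod 11: -1237 ≡ 6 (mod 11).
Since F(a, b, c) ≡ 6 ≠ 0 (mod 11), P does NOT lie on the curve.


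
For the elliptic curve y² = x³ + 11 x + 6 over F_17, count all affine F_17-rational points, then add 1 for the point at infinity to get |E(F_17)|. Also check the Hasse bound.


Affine points = {(1, 1), (1, 16), (2, 6), (2, 11), (3, 7), (3, 10), (5, 4), (5, 13), (6, 4), (6, 13), (7, 1), (7, 16), (9, 1), (9, 16), (11, 8), (11, 9), (12, 8), (12, 9), (13, 0)}; affine count = 19; |E(F_17)| = 20.

Discriminant check: Δ ∝ 4a³ + 27b² = 4·11³ + 27·6² = 4·1331 + 27·36 ≡ 6 (mod 17). Nonzero ⇒ E is nonsingular.
For each x ∈ F_17, compute rhs = x³ + 11·x + 6 mod 17, then count y ∈ F_17 with y² ≡ rhs.
  x = 0: rhs = 6, matching y values: none (0 points).
  x = 1: rhs = 1, matching y values: 1, 16 (2 points).
  x = 2: rhs = 2, matching y values: 6, 11 (2 points).
  x = 3: rhs = 15, matching y values: 7, 10 (2 points).
  x = 4: rhs = 12, matching y values: none (0 points).
  x = 5: rhs = 16, matching y values: 4, 13 (2 points).
  x = 6: rhs = 16, matching y values: 4, 13 (2 points).
  x = 7: rhs = 1, matching y values: 1, 16 (2 points).
  x = 8: rhs = 11, matching y values: none (0 points).
  x = 9: rhs = 1, matching y values: 1, 16 (2 points).
  x = 10: rhs = 11, matching y values: none (0 points).
  x = 11: rhs = 13, matching y values: 8, 9 (2 points).
  x = 12: rhs = 13, matching y values: 8, 9 (2 points).
  x = 13: rhs = 0, matching y values: 0 (1 points).
  x = 14: rhs = 14, matching y values: none (0 points).
  x = 15: rhs = 10, matching y values: none (0 points).
  x = 16: rhs = 11, matching y values: none (0 points).
Total affine count: 19.
Full point count |E(F_17)| = 19 + 1 = 20.
Hasse bound: |20 − (17+1)| = |2| = 2 ≤ 2√17 ≈ 8.2462 ✓.


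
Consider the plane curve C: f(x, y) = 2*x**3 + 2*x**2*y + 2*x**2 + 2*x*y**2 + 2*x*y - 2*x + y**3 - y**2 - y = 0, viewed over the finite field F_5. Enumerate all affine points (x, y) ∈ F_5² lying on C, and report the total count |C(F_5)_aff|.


Affine F_5-points: {(0, 0), (0, 3), (1, 2), (2, 0), (2, 1), (3, 1), (3, 2)}; count = 7.

For each of the 25 pairs (x, y) ∈ F_5², evaluate f(x, y) mod 5. Record the zeros.
  x = 0: [0↦0, 1↦4, 2↦2, 3↦0, 4↦4]  zeros at y ∈ {0, 3}
  x = 1: [0↦2, 1↦2, 2↦0, 3↦2, 4↦4]  zeros at y ∈ {2}
  x = 2: [0↦0, 1↦0, 2↦2, 3↦2, 4↦1]  zeros at y ∈ {0, 1}
  x = 3: [0↦1, 1↦0, 2↦0, 3↦2, 4↦2]  zeros at y ∈ {1, 2}
  x = 4: [0↦2, 1↦4, 2↦1, 3↦4, 4↦4]  zeros at y ∈ ∅
Collecting zeros: affine points = {(0, 0), (0, 3), (1, 2), (2, 0), (2, 1), (3, 1), (3, 2)}.
Total count |C(F_5)_aff| = 7.


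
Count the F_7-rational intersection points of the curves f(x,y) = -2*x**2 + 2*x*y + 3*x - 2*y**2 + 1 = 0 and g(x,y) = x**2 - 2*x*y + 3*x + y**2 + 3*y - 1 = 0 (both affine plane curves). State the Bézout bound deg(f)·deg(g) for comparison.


Common zeros: {(6, 3)}; count = 1; Bézout bound = 4.

deg(f) = 2, deg(g) = 2, so Bézout bound = 4.
Scan x ∈ F_7. For each x, list the y ∈ F_7 with f(x, y) ≡ 0 and those with g(x, y) ≡ 0 (mod 7); the common zeros in that column are the intersection.
  x = 0: f ≡ 0 at y ∈ {2, 5}; g ≡ 0 at y ∈ ∅; common: ∅.
  x = 1: f ≡ 0 at y ∈ ∅; g ≡ 0 at y ∈ ∅; common: ∅.
  x = 2: f ≡ 0 at y ∈ {3, 6}; g ≡ 0 at y ∈ {4}; common: ∅.
  x = 3: f ≡ 0 at y ∈ {5}; g ≡ 0 at y ∈ {4, 6}; common: ∅.
  x = 4: f ≡ 0 at y ∈ ∅; g ≡ 0 at y ∈ {2, 3}; common: ∅.
  x = 5: f ≡ 0 at y ∈ ∅; g ≡ 0 at y ∈ ∅; common: ∅.
  x = 6: f ≡ 0 at y ∈ {3}; g ≡ 0 at y ∈ {3, 6}; common: {3}.
Collecting: common zeros = {(6, 3)}, so the count is 1.
Comparison with the Bézout bound: 1 ≤ 4 = deg(f)·deg(g), as expected for curves with no common component (the affine F_7-count falls short of the bound because intersections may lie at infinity, over extension fields, or carry multiplicity).


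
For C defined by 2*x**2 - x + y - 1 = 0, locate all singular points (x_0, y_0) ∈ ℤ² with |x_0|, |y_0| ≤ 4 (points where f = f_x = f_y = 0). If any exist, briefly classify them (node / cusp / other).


No singular points in the scanned grid; C is smooth there.

Compute partial derivatives:
  f_x = 4*x - 1.
  f_y = 1.
f_y = 1 is a nonzero constant, so f_y never vanishes: no point (x, y) can satisfy f = f_x = f_y = 0. In particular no (x, y) ∈ {−4, ..., 4}² is singular; the curve is smooth.


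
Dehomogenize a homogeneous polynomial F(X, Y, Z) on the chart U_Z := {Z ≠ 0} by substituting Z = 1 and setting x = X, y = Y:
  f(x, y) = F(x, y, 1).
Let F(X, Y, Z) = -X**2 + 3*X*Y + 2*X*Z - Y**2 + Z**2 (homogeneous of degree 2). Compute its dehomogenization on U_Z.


f(x, y) = -x**2 + 3*x*y + 2*x - y**2 + 1

On U_Z we set Z = 1. Each monomial c·X^i·Y^j·Z^k in F becomes c·x^i·y^j·1^k = c·x^i·y^j.
Substituting Z = 1: F(X, Y, 1) = -x**2 + 3*x*y + 2*x - y**2 + 1.
Note: deg(f) ≤ deg(F) = 2; strict inequality happens when F is divisible by Z (lost terms).


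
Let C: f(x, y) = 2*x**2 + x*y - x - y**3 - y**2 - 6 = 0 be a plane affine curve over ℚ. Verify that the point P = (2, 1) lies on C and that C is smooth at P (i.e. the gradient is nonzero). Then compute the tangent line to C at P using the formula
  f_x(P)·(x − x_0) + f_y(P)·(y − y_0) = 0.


Tangent line at P: 8*x - 3*y - 13 = 0.

Step 1: f(2, 1) = 0, so P lies on C.
Step 2: partial derivatives
  f_x(x, y) = 4*x + y - 1, f_y(x, y) = x - 3*y**2 - 2*y.
  f_x(P) = 8, f_y(P) = -3 (gradient nonzero, so P is smooth).
Step 3: tangent line at P: 8·(x − 2) + -3·(y − 1) = 0.
Expanding: 8*x - 3*y - 13 = 0.


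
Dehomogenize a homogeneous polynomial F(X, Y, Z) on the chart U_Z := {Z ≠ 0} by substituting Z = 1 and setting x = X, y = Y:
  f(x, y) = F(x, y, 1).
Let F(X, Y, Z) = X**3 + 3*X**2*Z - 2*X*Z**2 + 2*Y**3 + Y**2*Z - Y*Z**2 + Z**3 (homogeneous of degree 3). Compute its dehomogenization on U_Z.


f(x, y) = x**3 + 3*x**2 - 2*x + 2*y**3 + y**2 - y + 1

On U_Z we set Z = 1. Each monomial c·X^i·Y^j·Z^k in F becomes c·x^i·y^j·1^k = c·x^i·y^j.
Substituting Z = 1: F(X, Y, 1) = x**3 + 3*x**2 - 2*x + 2*y**3 + y**2 - y + 1.
Note: deg(f) ≤ deg(F) = 3; strict inequality happens when F is divisible by Z (lost terms).


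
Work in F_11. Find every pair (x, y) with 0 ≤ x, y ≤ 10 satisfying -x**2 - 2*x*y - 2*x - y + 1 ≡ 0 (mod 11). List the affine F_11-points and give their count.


Affine F_11-points: {(0, 1), (1, 3), (2, 3), (3, 9), (4, 6), (6, 4), (7, 1), (8, 7), (9, 7), (10, 9)}; count = 10.

For each of the 121 pairs (x, y) ∈ F_11², evaluate f(x, y) mod 11. Record the zeros.
  x = 0: [0↦1, 1↦0, 2↦10, 3↦9, 4↦8, 5↦7, 6↦6, 7↦5, 8↦4, 9↦3, 10↦2]  zeros at y ∈ {1}
  x = 1: [0↦9, 1↦6, 2↦3, 3↦0, 4↦8, 5↦5, 6↦2, 7↦10, 8↦7, 9↦4, 10↦1]  zeros at y ∈ {3}
  x = 2: [0↦4, 1↦10, 2↦5, 3↦0, 4↦6, 5↦1, 6↦7, 7↦2, 8↦8, 9↦3, 10↦9]  zeros at y ∈ {3}
  x = 3: [0↦8, 1↦1, 2↦5, 3↦9, 4↦2, 5↦6, 6↦10, 7↦3, 8↦7, 9↦0, 10↦4]  zeros at y ∈ {9}
  x = 4: [0↦10, 1↦1, 2↦3, 3↦5, 4↦7, 5↦9, 6↦0, 7↦2, 8↦4, 9↦6, 10↦8]  zeros at y ∈ {6}
  x = 5: [0↦10, 1↦10, 2↦10, 3↦10, 4↦10, 5↦10, 6↦10, 7↦10, 8↦10, 9↦10, 10↦10]  zeros at y ∈ ∅
  x = 6: [0↦8, 1↦6, 2↦4, 3↦2, 4↦0, 5↦9, 6↦7, 7↦5, 8↦3, 9↦1, 10↦10]  zeros at y ∈ {4}
  x = 7: [0↦4, 1↦0, 2↦7, 3↦3, 4↦10, 5↦6, 6↦2, 7↦9, 8↦5, 9↦1, 10↦8]  zeros at y ∈ {1}
  x = 8: [0↦9, 1↦3, 2↦8, 3↦2, 4↦7, 5↦1, 6↦6, 7↦0, 8↦5, 9↦10, 10↦4]  zeros at y ∈ {7}
  x = 9: [0↦1, 1↦4, 2↦7, 3↦10, 4↦2, 5↦5, 6↦8, 7↦0, 8↦3, 9↦6, 10↦9]  zeros at y ∈ {7}
  x = 10: [0↦2, 1↦3, 2↦4, 3↦5, 4↦6, 5↦7, 6↦8, 7↦9, 8↦10, 9↦0, 10↦1]  zeros at y ∈ {9}
Collecting zeros: affine points = {(0, 1), (1, 3), (2, 3), (3, 9), (4, 6), (6, 4), (7, 1), (8, 7), (9, 7), (10, 9)}.
Total count |C(F_11)_aff| = 10.


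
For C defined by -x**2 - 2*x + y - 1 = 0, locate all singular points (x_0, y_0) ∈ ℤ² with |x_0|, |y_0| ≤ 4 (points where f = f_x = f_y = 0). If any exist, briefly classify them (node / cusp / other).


No singular points in the scanned grid; C is smooth there.

Compute partial derivatives:
  f_x = -2*x - 2.
  f_y = 1.
f_y = 1 is a nonzero constant, so f_y never vanishes: no point (x, y) can satisfy f = f_x = f_y = 0. In particular no (x, y) ∈ {−4, ..., 4}² is singular; the curve is smooth.


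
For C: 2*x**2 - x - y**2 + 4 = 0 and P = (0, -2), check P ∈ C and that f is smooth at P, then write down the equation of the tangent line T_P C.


Tangent line at P: -x + 4*y + 8 = 0.

Step 1: f(0, -2) = 0, so P lies on C.
Step 2: partial derivatives
  f_x(x, y) = 4*x - 1, f_y(x, y) = -2*y.
  f_x(P) = -1, f_y(P) = 4 (gradient nonzero, so P is smooth).
Step 3: tangent line at P: -1·(x − 0) + 4·(y − -2) = 0.
Expanding: -x + 4*y + 8 = 0.


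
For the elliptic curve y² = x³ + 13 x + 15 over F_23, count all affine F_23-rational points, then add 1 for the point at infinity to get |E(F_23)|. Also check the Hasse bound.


Affine points = {(1, 11), (1, 12), (2, 7), (2, 16), (3, 9), (3, 14), (4, 4), (4, 19), (7, 9), (7, 14), (10, 8), (10, 15), (12, 6), (12, 17), (13, 9), (13, 14), (16, 8), (16, 15), (18, 3), (18, 20), (20, 8), (20, 15), (21, 2), (21, 21), (22, 1), (22, 22)}; affine count = 26; |E(F_23)| = 27.

Discriminant check: Δ ∝ 4a³ + 27b² = 4·13³ + 27·15² = 4·2197 + 27·225 ≡ 5 (mod 23). Nonzero ⇒ E is nonsingular.
For each x ∈ F_23, compute rhs = x³ + 13·x + 15 mod 23, then count y ∈ F_23 with y² ≡ rhs.
  x = 0: rhs = 15, matching y values: none (0 points).
  x = 1: rhs = 6, matching y values: 11, 12 (2 points).
  x = 2: rhs = 3, matching y values: 7, 16 (2 points).
  x = 3: rhs = 12, matching y values: 9, 14 (2 points).
  x = 4: rhs = 16, matching y values: 4, 19 (2 points).
  x = 5: rhs = 21, matching y values: none (0 points).
  x = 6: rhs = 10, matching y values: none (0 points).
  x = 7: rhs = 12, matching y values: 9, 14 (2 points).
  x = 8: rhs = 10, matching y values: none (0 points).
  x = 9: rhs = 10, matching y values: none (0 points).
  x = 10: rhs = 18, matching y values: 8, 15 (2 points).
  x = 11: rhs = 17, matching y values: none (0 points).
  x = 12: rhs = 13, matching y values: 6, 17 (2 points).
  x = 13: rhs = 12, matching y values: 9, 14 (2 points).
  x = 14: rhs = 20, matching y values: none (0 points).
  x = 15: rhs = 20, matching y values: none (0 points).
  x = 16: rhs = 18, matching y values: 8, 15 (2 points).
  x = 17: rhs = 20, matching y values: none (0 points).
  x = 18: rhs = 9, matching y values: 3, 20 (2 points).
  x = 19: rhs = 14, matching y values: none (0 points).
  x = 20: rhs = 18, matching y values: 8, 15 (2 points).
  x = 21: rhs = 4, matching y values: 2, 21 (2 points).
  x = 22: rhs = 1, matching y values: 1, 22 (2 points).
Total affine count: 26.
Full point count |E(F_23)| = 26 + 1 = 27.
Hasse bound: |27 − (23+1)| = |3| = 3 ≤ 2√23 ≈ 9.5917 ✓.


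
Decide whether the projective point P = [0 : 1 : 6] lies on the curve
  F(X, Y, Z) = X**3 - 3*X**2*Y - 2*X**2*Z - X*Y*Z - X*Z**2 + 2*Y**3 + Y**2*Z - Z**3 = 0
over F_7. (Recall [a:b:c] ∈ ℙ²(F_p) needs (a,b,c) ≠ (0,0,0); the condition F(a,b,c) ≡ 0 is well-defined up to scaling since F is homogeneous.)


F(0,1,6) ≡ 2 (mod 7); P is NOT on the curve.

Evaluate F(0, 1, 6) term-by-term (mod 7).
  X**3 ↦ 1·0·1·1 = 0
  -3*X**2*Y ↦ -3·0·1·1 = 0
  -2*X**2*Z ↦ -2·0·1·6 = 0
  -X*Y*Z ↦ -1·0·1·6 = 0
  -X*Z**2 ↦ -1·0·1·36 = 0
  2*Y**3 ↦ 2·1·1·1 = 2
  Y**2*Z ↦ 1·1·1·6 = 6
  -Z**3 ↦ -1·1·1·216 = -216
Sum: F(0, 1, 6) = (0) + (0) + (0) + (0) + (0) + (2) + (6) + (-216) = -208.
Reducing mod 7: -208 ≡ 2 (mod 7).
Since F(a, b, c) ≡ 2 ≠ 0 (mod 7), P does NOT lie on the curve.


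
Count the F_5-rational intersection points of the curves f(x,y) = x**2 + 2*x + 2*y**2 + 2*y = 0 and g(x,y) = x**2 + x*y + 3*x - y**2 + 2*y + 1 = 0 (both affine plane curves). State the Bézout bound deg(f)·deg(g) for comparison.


Common zeros: {(2, 2)}; count = 1; Bézout bound = 4.

deg(f) = 2, deg(g) = 2, so Bézout bound = 4.
Scan x ∈ F_5. For each x, list the y ∈ F_5 with f(x, y) ≡ 0 and those with g(x, y) ≡ 0 (mod 5); the common zeros in that column are the intersection.
  x = 0: f ≡ 0 at y ∈ {0, 4}; g ≡ 0 at y ∈ ∅; common: ∅.
  x = 1: f ≡ 0 at y ∈ {2}; g ≡ 0 at y ∈ {0, 3}; common: ∅.
  x = 2: f ≡ 0 at y ∈ {2}; g ≡ 0 at y ∈ {2}; common: {2}.
  x = 3: f ≡ 0 at y ∈ {0, 4}; g ≡ 0 at y ∈ {2, 3}; common: ∅.
  x = 4: f ≡ 0 at y ∈ ∅; g ≡ 0 at y ∈ ∅; common: ∅.
Collecting: common zeros = {(2, 2)}, so the count is 1.
Comparison with the Bézout bound: 1 ≤ 4 = deg(f)·deg(g), as expected for curves with no common component (the affine F_5-count falls short of the bound because intersections may lie at infinity, over extension fields, or carry multiplicity).
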